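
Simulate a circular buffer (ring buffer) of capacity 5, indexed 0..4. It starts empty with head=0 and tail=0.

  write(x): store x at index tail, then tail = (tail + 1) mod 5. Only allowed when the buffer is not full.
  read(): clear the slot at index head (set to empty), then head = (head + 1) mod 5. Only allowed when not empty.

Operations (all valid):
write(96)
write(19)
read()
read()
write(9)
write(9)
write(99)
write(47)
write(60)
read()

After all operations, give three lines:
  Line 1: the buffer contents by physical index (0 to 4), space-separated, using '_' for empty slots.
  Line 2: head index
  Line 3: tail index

Answer: 47 60 _ 9 99
3
2

Derivation:
write(96): buf=[96 _ _ _ _], head=0, tail=1, size=1
write(19): buf=[96 19 _ _ _], head=0, tail=2, size=2
read(): buf=[_ 19 _ _ _], head=1, tail=2, size=1
read(): buf=[_ _ _ _ _], head=2, tail=2, size=0
write(9): buf=[_ _ 9 _ _], head=2, tail=3, size=1
write(9): buf=[_ _ 9 9 _], head=2, tail=4, size=2
write(99): buf=[_ _ 9 9 99], head=2, tail=0, size=3
write(47): buf=[47 _ 9 9 99], head=2, tail=1, size=4
write(60): buf=[47 60 9 9 99], head=2, tail=2, size=5
read(): buf=[47 60 _ 9 99], head=3, tail=2, size=4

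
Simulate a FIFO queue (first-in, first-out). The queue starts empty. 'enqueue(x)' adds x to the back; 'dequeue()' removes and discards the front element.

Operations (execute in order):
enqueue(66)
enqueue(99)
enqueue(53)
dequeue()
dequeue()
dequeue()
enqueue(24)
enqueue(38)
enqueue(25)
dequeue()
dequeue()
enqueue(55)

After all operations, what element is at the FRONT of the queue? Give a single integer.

Answer: 25

Derivation:
enqueue(66): queue = [66]
enqueue(99): queue = [66, 99]
enqueue(53): queue = [66, 99, 53]
dequeue(): queue = [99, 53]
dequeue(): queue = [53]
dequeue(): queue = []
enqueue(24): queue = [24]
enqueue(38): queue = [24, 38]
enqueue(25): queue = [24, 38, 25]
dequeue(): queue = [38, 25]
dequeue(): queue = [25]
enqueue(55): queue = [25, 55]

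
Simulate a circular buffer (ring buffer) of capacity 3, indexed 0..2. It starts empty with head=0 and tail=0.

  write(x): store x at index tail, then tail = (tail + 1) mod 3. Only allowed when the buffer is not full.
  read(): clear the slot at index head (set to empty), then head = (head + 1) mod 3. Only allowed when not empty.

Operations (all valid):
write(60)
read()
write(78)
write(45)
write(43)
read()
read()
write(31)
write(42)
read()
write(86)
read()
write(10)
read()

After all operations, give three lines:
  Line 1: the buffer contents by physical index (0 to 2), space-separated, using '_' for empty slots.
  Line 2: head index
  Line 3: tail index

write(60): buf=[60 _ _], head=0, tail=1, size=1
read(): buf=[_ _ _], head=1, tail=1, size=0
write(78): buf=[_ 78 _], head=1, tail=2, size=1
write(45): buf=[_ 78 45], head=1, tail=0, size=2
write(43): buf=[43 78 45], head=1, tail=1, size=3
read(): buf=[43 _ 45], head=2, tail=1, size=2
read(): buf=[43 _ _], head=0, tail=1, size=1
write(31): buf=[43 31 _], head=0, tail=2, size=2
write(42): buf=[43 31 42], head=0, tail=0, size=3
read(): buf=[_ 31 42], head=1, tail=0, size=2
write(86): buf=[86 31 42], head=1, tail=1, size=3
read(): buf=[86 _ 42], head=2, tail=1, size=2
write(10): buf=[86 10 42], head=2, tail=2, size=3
read(): buf=[86 10 _], head=0, tail=2, size=2

Answer: 86 10 _
0
2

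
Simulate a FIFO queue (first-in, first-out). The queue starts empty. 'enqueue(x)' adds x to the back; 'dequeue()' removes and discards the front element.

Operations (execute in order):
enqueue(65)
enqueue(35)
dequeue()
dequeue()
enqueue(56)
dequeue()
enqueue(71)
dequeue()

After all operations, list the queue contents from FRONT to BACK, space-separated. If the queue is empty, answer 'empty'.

enqueue(65): [65]
enqueue(35): [65, 35]
dequeue(): [35]
dequeue(): []
enqueue(56): [56]
dequeue(): []
enqueue(71): [71]
dequeue(): []

Answer: empty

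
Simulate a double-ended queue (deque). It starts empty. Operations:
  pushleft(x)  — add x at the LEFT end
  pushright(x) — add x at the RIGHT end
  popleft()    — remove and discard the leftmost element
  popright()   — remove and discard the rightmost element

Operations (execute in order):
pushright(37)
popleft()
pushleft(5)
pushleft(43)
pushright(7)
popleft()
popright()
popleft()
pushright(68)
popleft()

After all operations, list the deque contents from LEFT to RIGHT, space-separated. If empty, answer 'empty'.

Answer: empty

Derivation:
pushright(37): [37]
popleft(): []
pushleft(5): [5]
pushleft(43): [43, 5]
pushright(7): [43, 5, 7]
popleft(): [5, 7]
popright(): [5]
popleft(): []
pushright(68): [68]
popleft(): []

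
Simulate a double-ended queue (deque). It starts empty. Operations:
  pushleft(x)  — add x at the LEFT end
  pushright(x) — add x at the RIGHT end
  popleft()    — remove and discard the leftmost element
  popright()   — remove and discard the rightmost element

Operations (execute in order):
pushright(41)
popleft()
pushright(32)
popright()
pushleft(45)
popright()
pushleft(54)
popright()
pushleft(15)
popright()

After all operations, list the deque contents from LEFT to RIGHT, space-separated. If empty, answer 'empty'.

pushright(41): [41]
popleft(): []
pushright(32): [32]
popright(): []
pushleft(45): [45]
popright(): []
pushleft(54): [54]
popright(): []
pushleft(15): [15]
popright(): []

Answer: empty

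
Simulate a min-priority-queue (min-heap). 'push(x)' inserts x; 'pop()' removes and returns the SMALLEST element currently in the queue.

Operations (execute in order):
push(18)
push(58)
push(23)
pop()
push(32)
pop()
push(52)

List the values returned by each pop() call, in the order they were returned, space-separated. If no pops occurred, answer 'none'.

push(18): heap contents = [18]
push(58): heap contents = [18, 58]
push(23): heap contents = [18, 23, 58]
pop() → 18: heap contents = [23, 58]
push(32): heap contents = [23, 32, 58]
pop() → 23: heap contents = [32, 58]
push(52): heap contents = [32, 52, 58]

Answer: 18 23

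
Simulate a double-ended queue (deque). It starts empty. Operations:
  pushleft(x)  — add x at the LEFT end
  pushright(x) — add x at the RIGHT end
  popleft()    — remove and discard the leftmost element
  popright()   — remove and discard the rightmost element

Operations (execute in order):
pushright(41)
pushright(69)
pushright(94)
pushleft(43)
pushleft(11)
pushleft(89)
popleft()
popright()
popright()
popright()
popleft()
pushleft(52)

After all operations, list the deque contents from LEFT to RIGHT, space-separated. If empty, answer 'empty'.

pushright(41): [41]
pushright(69): [41, 69]
pushright(94): [41, 69, 94]
pushleft(43): [43, 41, 69, 94]
pushleft(11): [11, 43, 41, 69, 94]
pushleft(89): [89, 11, 43, 41, 69, 94]
popleft(): [11, 43, 41, 69, 94]
popright(): [11, 43, 41, 69]
popright(): [11, 43, 41]
popright(): [11, 43]
popleft(): [43]
pushleft(52): [52, 43]

Answer: 52 43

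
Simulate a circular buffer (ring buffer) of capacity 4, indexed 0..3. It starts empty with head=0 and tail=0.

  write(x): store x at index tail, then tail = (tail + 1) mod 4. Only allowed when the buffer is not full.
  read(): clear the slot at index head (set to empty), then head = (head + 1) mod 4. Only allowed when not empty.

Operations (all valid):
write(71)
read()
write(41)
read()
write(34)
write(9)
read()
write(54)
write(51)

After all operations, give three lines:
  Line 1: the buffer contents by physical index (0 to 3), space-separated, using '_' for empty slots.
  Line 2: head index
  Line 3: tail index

Answer: 54 51 _ 9
3
2

Derivation:
write(71): buf=[71 _ _ _], head=0, tail=1, size=1
read(): buf=[_ _ _ _], head=1, tail=1, size=0
write(41): buf=[_ 41 _ _], head=1, tail=2, size=1
read(): buf=[_ _ _ _], head=2, tail=2, size=0
write(34): buf=[_ _ 34 _], head=2, tail=3, size=1
write(9): buf=[_ _ 34 9], head=2, tail=0, size=2
read(): buf=[_ _ _ 9], head=3, tail=0, size=1
write(54): buf=[54 _ _ 9], head=3, tail=1, size=2
write(51): buf=[54 51 _ 9], head=3, tail=2, size=3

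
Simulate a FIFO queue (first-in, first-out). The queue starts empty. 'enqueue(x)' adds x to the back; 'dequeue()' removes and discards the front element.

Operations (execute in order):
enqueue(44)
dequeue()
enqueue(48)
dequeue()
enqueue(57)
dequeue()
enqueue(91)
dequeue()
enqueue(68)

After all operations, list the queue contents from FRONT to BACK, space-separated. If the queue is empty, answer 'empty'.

enqueue(44): [44]
dequeue(): []
enqueue(48): [48]
dequeue(): []
enqueue(57): [57]
dequeue(): []
enqueue(91): [91]
dequeue(): []
enqueue(68): [68]

Answer: 68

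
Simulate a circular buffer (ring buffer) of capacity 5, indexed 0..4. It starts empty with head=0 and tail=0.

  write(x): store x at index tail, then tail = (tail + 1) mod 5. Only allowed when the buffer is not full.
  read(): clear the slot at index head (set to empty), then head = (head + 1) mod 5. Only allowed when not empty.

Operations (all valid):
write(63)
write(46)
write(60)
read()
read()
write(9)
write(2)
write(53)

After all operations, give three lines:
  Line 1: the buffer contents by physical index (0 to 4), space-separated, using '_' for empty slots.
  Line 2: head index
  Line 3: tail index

Answer: 53 _ 60 9 2
2
1

Derivation:
write(63): buf=[63 _ _ _ _], head=0, tail=1, size=1
write(46): buf=[63 46 _ _ _], head=0, tail=2, size=2
write(60): buf=[63 46 60 _ _], head=0, tail=3, size=3
read(): buf=[_ 46 60 _ _], head=1, tail=3, size=2
read(): buf=[_ _ 60 _ _], head=2, tail=3, size=1
write(9): buf=[_ _ 60 9 _], head=2, tail=4, size=2
write(2): buf=[_ _ 60 9 2], head=2, tail=0, size=3
write(53): buf=[53 _ 60 9 2], head=2, tail=1, size=4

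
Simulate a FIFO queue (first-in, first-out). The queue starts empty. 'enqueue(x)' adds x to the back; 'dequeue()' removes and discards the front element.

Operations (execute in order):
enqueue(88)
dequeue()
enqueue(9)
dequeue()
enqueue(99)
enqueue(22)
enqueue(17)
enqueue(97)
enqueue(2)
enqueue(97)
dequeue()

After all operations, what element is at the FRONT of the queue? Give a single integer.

Answer: 22

Derivation:
enqueue(88): queue = [88]
dequeue(): queue = []
enqueue(9): queue = [9]
dequeue(): queue = []
enqueue(99): queue = [99]
enqueue(22): queue = [99, 22]
enqueue(17): queue = [99, 22, 17]
enqueue(97): queue = [99, 22, 17, 97]
enqueue(2): queue = [99, 22, 17, 97, 2]
enqueue(97): queue = [99, 22, 17, 97, 2, 97]
dequeue(): queue = [22, 17, 97, 2, 97]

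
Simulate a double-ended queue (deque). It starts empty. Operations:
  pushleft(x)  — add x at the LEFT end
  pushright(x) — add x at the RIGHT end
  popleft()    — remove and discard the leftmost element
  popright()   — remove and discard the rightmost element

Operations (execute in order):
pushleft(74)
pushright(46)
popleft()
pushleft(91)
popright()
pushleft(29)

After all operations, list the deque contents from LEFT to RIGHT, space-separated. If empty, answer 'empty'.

pushleft(74): [74]
pushright(46): [74, 46]
popleft(): [46]
pushleft(91): [91, 46]
popright(): [91]
pushleft(29): [29, 91]

Answer: 29 91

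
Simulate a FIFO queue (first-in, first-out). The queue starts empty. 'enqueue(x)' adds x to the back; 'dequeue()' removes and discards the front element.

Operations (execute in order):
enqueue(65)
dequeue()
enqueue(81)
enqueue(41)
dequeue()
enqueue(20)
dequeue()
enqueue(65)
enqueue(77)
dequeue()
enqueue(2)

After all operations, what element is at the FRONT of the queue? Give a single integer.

Answer: 65

Derivation:
enqueue(65): queue = [65]
dequeue(): queue = []
enqueue(81): queue = [81]
enqueue(41): queue = [81, 41]
dequeue(): queue = [41]
enqueue(20): queue = [41, 20]
dequeue(): queue = [20]
enqueue(65): queue = [20, 65]
enqueue(77): queue = [20, 65, 77]
dequeue(): queue = [65, 77]
enqueue(2): queue = [65, 77, 2]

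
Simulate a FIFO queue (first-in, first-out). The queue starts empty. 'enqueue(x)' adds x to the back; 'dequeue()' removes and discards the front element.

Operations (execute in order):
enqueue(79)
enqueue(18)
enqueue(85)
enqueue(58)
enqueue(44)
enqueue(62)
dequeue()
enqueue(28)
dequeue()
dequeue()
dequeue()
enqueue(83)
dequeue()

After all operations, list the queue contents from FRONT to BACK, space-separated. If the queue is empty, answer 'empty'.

Answer: 62 28 83

Derivation:
enqueue(79): [79]
enqueue(18): [79, 18]
enqueue(85): [79, 18, 85]
enqueue(58): [79, 18, 85, 58]
enqueue(44): [79, 18, 85, 58, 44]
enqueue(62): [79, 18, 85, 58, 44, 62]
dequeue(): [18, 85, 58, 44, 62]
enqueue(28): [18, 85, 58, 44, 62, 28]
dequeue(): [85, 58, 44, 62, 28]
dequeue(): [58, 44, 62, 28]
dequeue(): [44, 62, 28]
enqueue(83): [44, 62, 28, 83]
dequeue(): [62, 28, 83]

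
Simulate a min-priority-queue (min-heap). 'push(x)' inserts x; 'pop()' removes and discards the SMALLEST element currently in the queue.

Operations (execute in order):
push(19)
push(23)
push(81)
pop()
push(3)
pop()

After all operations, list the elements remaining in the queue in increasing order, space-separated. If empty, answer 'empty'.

push(19): heap contents = [19]
push(23): heap contents = [19, 23]
push(81): heap contents = [19, 23, 81]
pop() → 19: heap contents = [23, 81]
push(3): heap contents = [3, 23, 81]
pop() → 3: heap contents = [23, 81]

Answer: 23 81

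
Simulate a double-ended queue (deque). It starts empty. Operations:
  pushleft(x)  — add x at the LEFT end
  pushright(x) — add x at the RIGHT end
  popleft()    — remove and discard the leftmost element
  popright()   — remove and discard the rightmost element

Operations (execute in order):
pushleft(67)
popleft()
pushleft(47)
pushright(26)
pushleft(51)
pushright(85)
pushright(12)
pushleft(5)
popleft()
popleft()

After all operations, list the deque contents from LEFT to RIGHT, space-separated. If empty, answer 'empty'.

pushleft(67): [67]
popleft(): []
pushleft(47): [47]
pushright(26): [47, 26]
pushleft(51): [51, 47, 26]
pushright(85): [51, 47, 26, 85]
pushright(12): [51, 47, 26, 85, 12]
pushleft(5): [5, 51, 47, 26, 85, 12]
popleft(): [51, 47, 26, 85, 12]
popleft(): [47, 26, 85, 12]

Answer: 47 26 85 12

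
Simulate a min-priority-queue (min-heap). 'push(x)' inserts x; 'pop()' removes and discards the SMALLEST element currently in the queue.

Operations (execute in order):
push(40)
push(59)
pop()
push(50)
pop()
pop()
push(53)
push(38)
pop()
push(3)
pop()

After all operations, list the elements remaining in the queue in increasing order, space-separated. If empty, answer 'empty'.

Answer: 53

Derivation:
push(40): heap contents = [40]
push(59): heap contents = [40, 59]
pop() → 40: heap contents = [59]
push(50): heap contents = [50, 59]
pop() → 50: heap contents = [59]
pop() → 59: heap contents = []
push(53): heap contents = [53]
push(38): heap contents = [38, 53]
pop() → 38: heap contents = [53]
push(3): heap contents = [3, 53]
pop() → 3: heap contents = [53]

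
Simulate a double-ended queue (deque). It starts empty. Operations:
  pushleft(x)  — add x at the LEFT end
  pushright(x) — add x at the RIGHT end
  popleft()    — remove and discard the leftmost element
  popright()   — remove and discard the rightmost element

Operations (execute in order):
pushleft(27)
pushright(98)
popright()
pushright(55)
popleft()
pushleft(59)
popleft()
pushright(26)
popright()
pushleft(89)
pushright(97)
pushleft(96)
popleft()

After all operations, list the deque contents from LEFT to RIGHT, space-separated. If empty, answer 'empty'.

pushleft(27): [27]
pushright(98): [27, 98]
popright(): [27]
pushright(55): [27, 55]
popleft(): [55]
pushleft(59): [59, 55]
popleft(): [55]
pushright(26): [55, 26]
popright(): [55]
pushleft(89): [89, 55]
pushright(97): [89, 55, 97]
pushleft(96): [96, 89, 55, 97]
popleft(): [89, 55, 97]

Answer: 89 55 97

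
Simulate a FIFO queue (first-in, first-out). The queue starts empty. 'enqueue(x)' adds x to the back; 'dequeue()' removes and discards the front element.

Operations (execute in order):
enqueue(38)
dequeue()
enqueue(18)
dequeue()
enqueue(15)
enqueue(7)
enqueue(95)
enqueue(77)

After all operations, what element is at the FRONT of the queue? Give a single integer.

enqueue(38): queue = [38]
dequeue(): queue = []
enqueue(18): queue = [18]
dequeue(): queue = []
enqueue(15): queue = [15]
enqueue(7): queue = [15, 7]
enqueue(95): queue = [15, 7, 95]
enqueue(77): queue = [15, 7, 95, 77]

Answer: 15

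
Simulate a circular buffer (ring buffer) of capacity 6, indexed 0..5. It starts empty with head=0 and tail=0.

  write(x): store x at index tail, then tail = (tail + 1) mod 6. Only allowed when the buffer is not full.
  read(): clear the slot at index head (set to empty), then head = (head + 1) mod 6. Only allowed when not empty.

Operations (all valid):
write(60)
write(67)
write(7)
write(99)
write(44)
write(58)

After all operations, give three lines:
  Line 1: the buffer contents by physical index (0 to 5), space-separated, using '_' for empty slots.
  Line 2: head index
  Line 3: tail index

write(60): buf=[60 _ _ _ _ _], head=0, tail=1, size=1
write(67): buf=[60 67 _ _ _ _], head=0, tail=2, size=2
write(7): buf=[60 67 7 _ _ _], head=0, tail=3, size=3
write(99): buf=[60 67 7 99 _ _], head=0, tail=4, size=4
write(44): buf=[60 67 7 99 44 _], head=0, tail=5, size=5
write(58): buf=[60 67 7 99 44 58], head=0, tail=0, size=6

Answer: 60 67 7 99 44 58
0
0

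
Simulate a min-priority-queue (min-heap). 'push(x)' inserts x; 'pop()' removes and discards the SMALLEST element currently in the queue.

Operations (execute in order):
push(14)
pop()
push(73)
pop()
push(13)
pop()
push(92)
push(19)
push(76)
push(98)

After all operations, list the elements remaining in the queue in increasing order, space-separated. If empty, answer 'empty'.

Answer: 19 76 92 98

Derivation:
push(14): heap contents = [14]
pop() → 14: heap contents = []
push(73): heap contents = [73]
pop() → 73: heap contents = []
push(13): heap contents = [13]
pop() → 13: heap contents = []
push(92): heap contents = [92]
push(19): heap contents = [19, 92]
push(76): heap contents = [19, 76, 92]
push(98): heap contents = [19, 76, 92, 98]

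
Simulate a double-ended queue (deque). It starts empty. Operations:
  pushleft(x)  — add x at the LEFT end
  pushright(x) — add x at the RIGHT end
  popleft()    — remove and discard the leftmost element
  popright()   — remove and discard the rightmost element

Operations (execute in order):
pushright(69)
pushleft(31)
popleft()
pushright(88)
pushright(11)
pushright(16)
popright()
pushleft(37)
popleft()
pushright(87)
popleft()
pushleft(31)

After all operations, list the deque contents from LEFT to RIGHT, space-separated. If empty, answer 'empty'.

pushright(69): [69]
pushleft(31): [31, 69]
popleft(): [69]
pushright(88): [69, 88]
pushright(11): [69, 88, 11]
pushright(16): [69, 88, 11, 16]
popright(): [69, 88, 11]
pushleft(37): [37, 69, 88, 11]
popleft(): [69, 88, 11]
pushright(87): [69, 88, 11, 87]
popleft(): [88, 11, 87]
pushleft(31): [31, 88, 11, 87]

Answer: 31 88 11 87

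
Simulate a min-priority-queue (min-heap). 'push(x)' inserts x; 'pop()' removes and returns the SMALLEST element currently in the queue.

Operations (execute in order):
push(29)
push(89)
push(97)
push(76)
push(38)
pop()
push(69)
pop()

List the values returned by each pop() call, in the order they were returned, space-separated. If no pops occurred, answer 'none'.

push(29): heap contents = [29]
push(89): heap contents = [29, 89]
push(97): heap contents = [29, 89, 97]
push(76): heap contents = [29, 76, 89, 97]
push(38): heap contents = [29, 38, 76, 89, 97]
pop() → 29: heap contents = [38, 76, 89, 97]
push(69): heap contents = [38, 69, 76, 89, 97]
pop() → 38: heap contents = [69, 76, 89, 97]

Answer: 29 38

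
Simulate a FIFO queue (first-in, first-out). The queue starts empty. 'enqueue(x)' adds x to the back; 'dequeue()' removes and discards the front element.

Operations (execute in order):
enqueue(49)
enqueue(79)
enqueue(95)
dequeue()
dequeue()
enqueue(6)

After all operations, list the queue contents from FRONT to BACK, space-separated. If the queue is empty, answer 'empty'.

enqueue(49): [49]
enqueue(79): [49, 79]
enqueue(95): [49, 79, 95]
dequeue(): [79, 95]
dequeue(): [95]
enqueue(6): [95, 6]

Answer: 95 6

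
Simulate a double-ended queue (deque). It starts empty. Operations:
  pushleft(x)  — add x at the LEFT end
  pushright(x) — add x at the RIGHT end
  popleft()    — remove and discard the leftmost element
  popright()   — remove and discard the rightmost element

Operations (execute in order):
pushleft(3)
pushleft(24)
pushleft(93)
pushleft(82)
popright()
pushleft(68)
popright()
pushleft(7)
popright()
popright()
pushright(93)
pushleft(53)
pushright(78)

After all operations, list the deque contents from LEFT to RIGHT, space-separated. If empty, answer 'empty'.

Answer: 53 7 68 93 78

Derivation:
pushleft(3): [3]
pushleft(24): [24, 3]
pushleft(93): [93, 24, 3]
pushleft(82): [82, 93, 24, 3]
popright(): [82, 93, 24]
pushleft(68): [68, 82, 93, 24]
popright(): [68, 82, 93]
pushleft(7): [7, 68, 82, 93]
popright(): [7, 68, 82]
popright(): [7, 68]
pushright(93): [7, 68, 93]
pushleft(53): [53, 7, 68, 93]
pushright(78): [53, 7, 68, 93, 78]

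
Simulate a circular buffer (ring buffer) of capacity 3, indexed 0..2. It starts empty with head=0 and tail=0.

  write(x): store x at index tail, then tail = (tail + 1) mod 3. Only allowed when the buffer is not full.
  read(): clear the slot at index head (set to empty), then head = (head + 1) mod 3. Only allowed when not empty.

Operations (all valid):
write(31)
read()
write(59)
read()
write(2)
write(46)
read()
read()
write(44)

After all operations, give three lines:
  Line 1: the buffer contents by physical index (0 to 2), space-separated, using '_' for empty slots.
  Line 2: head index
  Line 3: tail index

write(31): buf=[31 _ _], head=0, tail=1, size=1
read(): buf=[_ _ _], head=1, tail=1, size=0
write(59): buf=[_ 59 _], head=1, tail=2, size=1
read(): buf=[_ _ _], head=2, tail=2, size=0
write(2): buf=[_ _ 2], head=2, tail=0, size=1
write(46): buf=[46 _ 2], head=2, tail=1, size=2
read(): buf=[46 _ _], head=0, tail=1, size=1
read(): buf=[_ _ _], head=1, tail=1, size=0
write(44): buf=[_ 44 _], head=1, tail=2, size=1

Answer: _ 44 _
1
2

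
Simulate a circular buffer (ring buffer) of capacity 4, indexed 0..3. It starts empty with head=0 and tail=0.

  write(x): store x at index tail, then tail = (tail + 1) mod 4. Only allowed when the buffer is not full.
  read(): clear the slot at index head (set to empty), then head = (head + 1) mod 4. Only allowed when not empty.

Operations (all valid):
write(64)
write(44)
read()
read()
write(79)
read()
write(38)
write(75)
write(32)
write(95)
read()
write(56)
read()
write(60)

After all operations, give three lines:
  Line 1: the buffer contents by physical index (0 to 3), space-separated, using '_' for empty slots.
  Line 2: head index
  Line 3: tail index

Answer: 60 32 95 56
1
1

Derivation:
write(64): buf=[64 _ _ _], head=0, tail=1, size=1
write(44): buf=[64 44 _ _], head=0, tail=2, size=2
read(): buf=[_ 44 _ _], head=1, tail=2, size=1
read(): buf=[_ _ _ _], head=2, tail=2, size=0
write(79): buf=[_ _ 79 _], head=2, tail=3, size=1
read(): buf=[_ _ _ _], head=3, tail=3, size=0
write(38): buf=[_ _ _ 38], head=3, tail=0, size=1
write(75): buf=[75 _ _ 38], head=3, tail=1, size=2
write(32): buf=[75 32 _ 38], head=3, tail=2, size=3
write(95): buf=[75 32 95 38], head=3, tail=3, size=4
read(): buf=[75 32 95 _], head=0, tail=3, size=3
write(56): buf=[75 32 95 56], head=0, tail=0, size=4
read(): buf=[_ 32 95 56], head=1, tail=0, size=3
write(60): buf=[60 32 95 56], head=1, tail=1, size=4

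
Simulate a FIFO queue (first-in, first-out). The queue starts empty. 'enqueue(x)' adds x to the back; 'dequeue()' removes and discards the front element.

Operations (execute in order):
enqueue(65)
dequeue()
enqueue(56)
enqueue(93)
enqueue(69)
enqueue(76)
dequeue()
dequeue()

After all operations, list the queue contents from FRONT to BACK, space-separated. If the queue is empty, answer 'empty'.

Answer: 69 76

Derivation:
enqueue(65): [65]
dequeue(): []
enqueue(56): [56]
enqueue(93): [56, 93]
enqueue(69): [56, 93, 69]
enqueue(76): [56, 93, 69, 76]
dequeue(): [93, 69, 76]
dequeue(): [69, 76]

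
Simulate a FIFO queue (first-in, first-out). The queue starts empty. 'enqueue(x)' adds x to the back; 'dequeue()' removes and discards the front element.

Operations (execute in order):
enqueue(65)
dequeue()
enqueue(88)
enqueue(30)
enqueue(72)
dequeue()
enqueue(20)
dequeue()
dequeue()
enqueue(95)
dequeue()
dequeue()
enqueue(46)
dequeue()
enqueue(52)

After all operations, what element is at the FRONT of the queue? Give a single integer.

enqueue(65): queue = [65]
dequeue(): queue = []
enqueue(88): queue = [88]
enqueue(30): queue = [88, 30]
enqueue(72): queue = [88, 30, 72]
dequeue(): queue = [30, 72]
enqueue(20): queue = [30, 72, 20]
dequeue(): queue = [72, 20]
dequeue(): queue = [20]
enqueue(95): queue = [20, 95]
dequeue(): queue = [95]
dequeue(): queue = []
enqueue(46): queue = [46]
dequeue(): queue = []
enqueue(52): queue = [52]

Answer: 52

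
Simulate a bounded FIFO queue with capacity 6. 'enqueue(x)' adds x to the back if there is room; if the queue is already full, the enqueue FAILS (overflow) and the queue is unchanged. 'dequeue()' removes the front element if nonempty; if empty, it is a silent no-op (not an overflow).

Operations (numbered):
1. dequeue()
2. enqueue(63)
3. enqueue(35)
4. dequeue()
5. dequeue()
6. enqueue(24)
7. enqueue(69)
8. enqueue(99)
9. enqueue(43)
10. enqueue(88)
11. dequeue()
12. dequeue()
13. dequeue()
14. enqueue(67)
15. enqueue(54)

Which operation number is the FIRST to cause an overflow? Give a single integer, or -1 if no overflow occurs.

1. dequeue(): empty, no-op, size=0
2. enqueue(63): size=1
3. enqueue(35): size=2
4. dequeue(): size=1
5. dequeue(): size=0
6. enqueue(24): size=1
7. enqueue(69): size=2
8. enqueue(99): size=3
9. enqueue(43): size=4
10. enqueue(88): size=5
11. dequeue(): size=4
12. dequeue(): size=3
13. dequeue(): size=2
14. enqueue(67): size=3
15. enqueue(54): size=4

Answer: -1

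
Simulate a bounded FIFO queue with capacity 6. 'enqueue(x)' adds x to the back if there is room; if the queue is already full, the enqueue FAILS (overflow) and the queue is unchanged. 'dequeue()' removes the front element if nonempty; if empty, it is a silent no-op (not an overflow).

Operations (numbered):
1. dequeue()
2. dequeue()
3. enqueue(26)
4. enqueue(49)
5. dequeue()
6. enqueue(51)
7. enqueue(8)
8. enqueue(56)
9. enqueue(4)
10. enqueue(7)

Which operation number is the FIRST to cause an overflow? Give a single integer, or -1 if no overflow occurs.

1. dequeue(): empty, no-op, size=0
2. dequeue(): empty, no-op, size=0
3. enqueue(26): size=1
4. enqueue(49): size=2
5. dequeue(): size=1
6. enqueue(51): size=2
7. enqueue(8): size=3
8. enqueue(56): size=4
9. enqueue(4): size=5
10. enqueue(7): size=6

Answer: -1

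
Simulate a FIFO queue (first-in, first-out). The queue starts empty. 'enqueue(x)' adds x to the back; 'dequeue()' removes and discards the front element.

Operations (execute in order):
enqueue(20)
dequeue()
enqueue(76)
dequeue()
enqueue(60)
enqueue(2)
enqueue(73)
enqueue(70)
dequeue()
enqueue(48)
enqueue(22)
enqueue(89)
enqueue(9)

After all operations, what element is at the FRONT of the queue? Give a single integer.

enqueue(20): queue = [20]
dequeue(): queue = []
enqueue(76): queue = [76]
dequeue(): queue = []
enqueue(60): queue = [60]
enqueue(2): queue = [60, 2]
enqueue(73): queue = [60, 2, 73]
enqueue(70): queue = [60, 2, 73, 70]
dequeue(): queue = [2, 73, 70]
enqueue(48): queue = [2, 73, 70, 48]
enqueue(22): queue = [2, 73, 70, 48, 22]
enqueue(89): queue = [2, 73, 70, 48, 22, 89]
enqueue(9): queue = [2, 73, 70, 48, 22, 89, 9]

Answer: 2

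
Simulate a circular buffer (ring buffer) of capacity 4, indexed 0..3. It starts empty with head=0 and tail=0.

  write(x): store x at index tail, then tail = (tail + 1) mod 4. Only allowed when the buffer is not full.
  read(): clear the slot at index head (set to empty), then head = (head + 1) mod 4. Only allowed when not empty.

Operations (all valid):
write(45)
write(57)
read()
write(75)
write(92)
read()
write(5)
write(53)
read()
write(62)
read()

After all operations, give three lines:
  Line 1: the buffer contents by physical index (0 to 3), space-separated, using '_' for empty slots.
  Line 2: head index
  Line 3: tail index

write(45): buf=[45 _ _ _], head=0, tail=1, size=1
write(57): buf=[45 57 _ _], head=0, tail=2, size=2
read(): buf=[_ 57 _ _], head=1, tail=2, size=1
write(75): buf=[_ 57 75 _], head=1, tail=3, size=2
write(92): buf=[_ 57 75 92], head=1, tail=0, size=3
read(): buf=[_ _ 75 92], head=2, tail=0, size=2
write(5): buf=[5 _ 75 92], head=2, tail=1, size=3
write(53): buf=[5 53 75 92], head=2, tail=2, size=4
read(): buf=[5 53 _ 92], head=3, tail=2, size=3
write(62): buf=[5 53 62 92], head=3, tail=3, size=4
read(): buf=[5 53 62 _], head=0, tail=3, size=3

Answer: 5 53 62 _
0
3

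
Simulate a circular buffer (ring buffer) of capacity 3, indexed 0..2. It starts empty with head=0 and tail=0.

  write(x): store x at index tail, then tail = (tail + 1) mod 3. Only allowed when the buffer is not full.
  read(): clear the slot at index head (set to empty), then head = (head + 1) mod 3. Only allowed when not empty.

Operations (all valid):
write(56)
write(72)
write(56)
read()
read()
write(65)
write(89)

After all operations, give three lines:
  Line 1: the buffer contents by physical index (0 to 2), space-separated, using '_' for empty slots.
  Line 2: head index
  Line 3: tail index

write(56): buf=[56 _ _], head=0, tail=1, size=1
write(72): buf=[56 72 _], head=0, tail=2, size=2
write(56): buf=[56 72 56], head=0, tail=0, size=3
read(): buf=[_ 72 56], head=1, tail=0, size=2
read(): buf=[_ _ 56], head=2, tail=0, size=1
write(65): buf=[65 _ 56], head=2, tail=1, size=2
write(89): buf=[65 89 56], head=2, tail=2, size=3

Answer: 65 89 56
2
2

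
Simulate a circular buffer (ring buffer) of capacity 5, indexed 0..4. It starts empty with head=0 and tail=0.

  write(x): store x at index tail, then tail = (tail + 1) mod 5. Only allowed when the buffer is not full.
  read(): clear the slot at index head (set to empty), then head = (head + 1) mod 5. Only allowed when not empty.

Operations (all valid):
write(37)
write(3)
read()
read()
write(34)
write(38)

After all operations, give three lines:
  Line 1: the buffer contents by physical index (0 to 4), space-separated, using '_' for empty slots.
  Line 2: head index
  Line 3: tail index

Answer: _ _ 34 38 _
2
4

Derivation:
write(37): buf=[37 _ _ _ _], head=0, tail=1, size=1
write(3): buf=[37 3 _ _ _], head=0, tail=2, size=2
read(): buf=[_ 3 _ _ _], head=1, tail=2, size=1
read(): buf=[_ _ _ _ _], head=2, tail=2, size=0
write(34): buf=[_ _ 34 _ _], head=2, tail=3, size=1
write(38): buf=[_ _ 34 38 _], head=2, tail=4, size=2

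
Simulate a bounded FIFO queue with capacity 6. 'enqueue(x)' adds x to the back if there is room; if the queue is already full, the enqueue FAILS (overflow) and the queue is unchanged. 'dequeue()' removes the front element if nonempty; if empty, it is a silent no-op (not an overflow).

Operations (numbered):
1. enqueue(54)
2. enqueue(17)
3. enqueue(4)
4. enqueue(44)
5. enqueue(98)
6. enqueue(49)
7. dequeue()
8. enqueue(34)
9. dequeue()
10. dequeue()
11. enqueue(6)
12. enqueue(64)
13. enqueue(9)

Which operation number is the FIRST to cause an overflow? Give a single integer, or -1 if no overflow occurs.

1. enqueue(54): size=1
2. enqueue(17): size=2
3. enqueue(4): size=3
4. enqueue(44): size=4
5. enqueue(98): size=5
6. enqueue(49): size=6
7. dequeue(): size=5
8. enqueue(34): size=6
9. dequeue(): size=5
10. dequeue(): size=4
11. enqueue(6): size=5
12. enqueue(64): size=6
13. enqueue(9): size=6=cap → OVERFLOW (fail)

Answer: 13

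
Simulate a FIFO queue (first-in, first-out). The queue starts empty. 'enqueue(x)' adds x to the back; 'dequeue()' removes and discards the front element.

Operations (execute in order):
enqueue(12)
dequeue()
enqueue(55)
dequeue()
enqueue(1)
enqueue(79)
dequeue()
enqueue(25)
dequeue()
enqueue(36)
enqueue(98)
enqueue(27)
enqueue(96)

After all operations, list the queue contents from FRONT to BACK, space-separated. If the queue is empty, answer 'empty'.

Answer: 25 36 98 27 96

Derivation:
enqueue(12): [12]
dequeue(): []
enqueue(55): [55]
dequeue(): []
enqueue(1): [1]
enqueue(79): [1, 79]
dequeue(): [79]
enqueue(25): [79, 25]
dequeue(): [25]
enqueue(36): [25, 36]
enqueue(98): [25, 36, 98]
enqueue(27): [25, 36, 98, 27]
enqueue(96): [25, 36, 98, 27, 96]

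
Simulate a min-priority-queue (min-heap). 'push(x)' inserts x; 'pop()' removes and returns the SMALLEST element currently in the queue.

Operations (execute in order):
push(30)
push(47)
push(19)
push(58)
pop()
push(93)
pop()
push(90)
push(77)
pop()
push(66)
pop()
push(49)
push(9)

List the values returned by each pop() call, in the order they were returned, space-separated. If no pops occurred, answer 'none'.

Answer: 19 30 47 58

Derivation:
push(30): heap contents = [30]
push(47): heap contents = [30, 47]
push(19): heap contents = [19, 30, 47]
push(58): heap contents = [19, 30, 47, 58]
pop() → 19: heap contents = [30, 47, 58]
push(93): heap contents = [30, 47, 58, 93]
pop() → 30: heap contents = [47, 58, 93]
push(90): heap contents = [47, 58, 90, 93]
push(77): heap contents = [47, 58, 77, 90, 93]
pop() → 47: heap contents = [58, 77, 90, 93]
push(66): heap contents = [58, 66, 77, 90, 93]
pop() → 58: heap contents = [66, 77, 90, 93]
push(49): heap contents = [49, 66, 77, 90, 93]
push(9): heap contents = [9, 49, 66, 77, 90, 93]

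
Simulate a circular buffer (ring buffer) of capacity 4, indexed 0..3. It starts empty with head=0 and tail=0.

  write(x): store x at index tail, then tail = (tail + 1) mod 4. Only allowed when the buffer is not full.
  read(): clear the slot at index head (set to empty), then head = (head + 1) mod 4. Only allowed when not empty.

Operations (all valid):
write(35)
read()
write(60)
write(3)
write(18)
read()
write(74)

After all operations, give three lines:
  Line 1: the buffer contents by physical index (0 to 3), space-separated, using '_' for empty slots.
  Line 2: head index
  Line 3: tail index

Answer: 74 _ 3 18
2
1

Derivation:
write(35): buf=[35 _ _ _], head=0, tail=1, size=1
read(): buf=[_ _ _ _], head=1, tail=1, size=0
write(60): buf=[_ 60 _ _], head=1, tail=2, size=1
write(3): buf=[_ 60 3 _], head=1, tail=3, size=2
write(18): buf=[_ 60 3 18], head=1, tail=0, size=3
read(): buf=[_ _ 3 18], head=2, tail=0, size=2
write(74): buf=[74 _ 3 18], head=2, tail=1, size=3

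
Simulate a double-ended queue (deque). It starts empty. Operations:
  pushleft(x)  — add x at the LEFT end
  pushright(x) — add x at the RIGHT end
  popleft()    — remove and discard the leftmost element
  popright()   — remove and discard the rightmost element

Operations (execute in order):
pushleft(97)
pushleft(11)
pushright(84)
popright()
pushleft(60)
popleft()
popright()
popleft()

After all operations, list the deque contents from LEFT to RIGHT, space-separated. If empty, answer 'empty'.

Answer: empty

Derivation:
pushleft(97): [97]
pushleft(11): [11, 97]
pushright(84): [11, 97, 84]
popright(): [11, 97]
pushleft(60): [60, 11, 97]
popleft(): [11, 97]
popright(): [11]
popleft(): []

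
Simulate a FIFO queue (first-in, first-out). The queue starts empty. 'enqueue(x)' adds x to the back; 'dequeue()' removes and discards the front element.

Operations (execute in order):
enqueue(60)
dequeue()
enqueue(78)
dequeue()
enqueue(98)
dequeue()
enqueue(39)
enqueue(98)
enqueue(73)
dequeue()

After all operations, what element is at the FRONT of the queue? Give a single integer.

Answer: 98

Derivation:
enqueue(60): queue = [60]
dequeue(): queue = []
enqueue(78): queue = [78]
dequeue(): queue = []
enqueue(98): queue = [98]
dequeue(): queue = []
enqueue(39): queue = [39]
enqueue(98): queue = [39, 98]
enqueue(73): queue = [39, 98, 73]
dequeue(): queue = [98, 73]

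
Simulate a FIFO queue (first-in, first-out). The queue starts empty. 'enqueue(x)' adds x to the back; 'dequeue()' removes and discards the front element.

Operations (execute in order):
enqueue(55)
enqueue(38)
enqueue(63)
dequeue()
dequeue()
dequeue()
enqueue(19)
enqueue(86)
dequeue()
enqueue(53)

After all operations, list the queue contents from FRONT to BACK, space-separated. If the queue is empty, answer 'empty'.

enqueue(55): [55]
enqueue(38): [55, 38]
enqueue(63): [55, 38, 63]
dequeue(): [38, 63]
dequeue(): [63]
dequeue(): []
enqueue(19): [19]
enqueue(86): [19, 86]
dequeue(): [86]
enqueue(53): [86, 53]

Answer: 86 53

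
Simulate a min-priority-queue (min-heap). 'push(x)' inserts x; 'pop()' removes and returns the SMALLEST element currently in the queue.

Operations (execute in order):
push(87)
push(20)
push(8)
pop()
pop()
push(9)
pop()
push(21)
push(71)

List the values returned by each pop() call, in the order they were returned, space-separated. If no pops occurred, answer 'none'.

push(87): heap contents = [87]
push(20): heap contents = [20, 87]
push(8): heap contents = [8, 20, 87]
pop() → 8: heap contents = [20, 87]
pop() → 20: heap contents = [87]
push(9): heap contents = [9, 87]
pop() → 9: heap contents = [87]
push(21): heap contents = [21, 87]
push(71): heap contents = [21, 71, 87]

Answer: 8 20 9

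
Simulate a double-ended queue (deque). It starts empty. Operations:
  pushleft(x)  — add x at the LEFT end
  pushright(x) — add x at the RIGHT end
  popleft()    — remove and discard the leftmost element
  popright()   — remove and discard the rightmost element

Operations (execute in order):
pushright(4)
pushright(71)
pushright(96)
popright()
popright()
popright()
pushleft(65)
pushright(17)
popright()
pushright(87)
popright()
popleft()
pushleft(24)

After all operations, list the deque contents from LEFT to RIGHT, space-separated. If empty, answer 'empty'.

pushright(4): [4]
pushright(71): [4, 71]
pushright(96): [4, 71, 96]
popright(): [4, 71]
popright(): [4]
popright(): []
pushleft(65): [65]
pushright(17): [65, 17]
popright(): [65]
pushright(87): [65, 87]
popright(): [65]
popleft(): []
pushleft(24): [24]

Answer: 24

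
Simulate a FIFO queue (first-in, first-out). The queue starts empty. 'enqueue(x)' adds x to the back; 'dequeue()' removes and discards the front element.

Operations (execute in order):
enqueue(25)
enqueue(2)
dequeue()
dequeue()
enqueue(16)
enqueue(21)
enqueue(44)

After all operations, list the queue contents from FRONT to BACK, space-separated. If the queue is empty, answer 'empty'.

enqueue(25): [25]
enqueue(2): [25, 2]
dequeue(): [2]
dequeue(): []
enqueue(16): [16]
enqueue(21): [16, 21]
enqueue(44): [16, 21, 44]

Answer: 16 21 44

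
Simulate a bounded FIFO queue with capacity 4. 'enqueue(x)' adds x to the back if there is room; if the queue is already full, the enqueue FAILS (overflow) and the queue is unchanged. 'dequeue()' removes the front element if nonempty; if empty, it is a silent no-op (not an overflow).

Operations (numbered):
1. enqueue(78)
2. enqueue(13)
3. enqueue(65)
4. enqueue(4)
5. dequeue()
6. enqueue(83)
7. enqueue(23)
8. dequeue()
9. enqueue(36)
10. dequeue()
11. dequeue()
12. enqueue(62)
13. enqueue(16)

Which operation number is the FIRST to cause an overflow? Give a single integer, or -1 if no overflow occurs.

Answer: 7

Derivation:
1. enqueue(78): size=1
2. enqueue(13): size=2
3. enqueue(65): size=3
4. enqueue(4): size=4
5. dequeue(): size=3
6. enqueue(83): size=4
7. enqueue(23): size=4=cap → OVERFLOW (fail)
8. dequeue(): size=3
9. enqueue(36): size=4
10. dequeue(): size=3
11. dequeue(): size=2
12. enqueue(62): size=3
13. enqueue(16): size=4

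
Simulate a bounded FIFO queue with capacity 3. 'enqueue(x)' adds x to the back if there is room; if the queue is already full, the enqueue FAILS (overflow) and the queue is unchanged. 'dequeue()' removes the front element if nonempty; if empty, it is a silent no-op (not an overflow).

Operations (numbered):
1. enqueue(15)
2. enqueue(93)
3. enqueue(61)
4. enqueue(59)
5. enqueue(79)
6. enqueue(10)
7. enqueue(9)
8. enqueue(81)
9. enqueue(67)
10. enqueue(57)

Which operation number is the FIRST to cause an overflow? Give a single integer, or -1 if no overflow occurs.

Answer: 4

Derivation:
1. enqueue(15): size=1
2. enqueue(93): size=2
3. enqueue(61): size=3
4. enqueue(59): size=3=cap → OVERFLOW (fail)
5. enqueue(79): size=3=cap → OVERFLOW (fail)
6. enqueue(10): size=3=cap → OVERFLOW (fail)
7. enqueue(9): size=3=cap → OVERFLOW (fail)
8. enqueue(81): size=3=cap → OVERFLOW (fail)
9. enqueue(67): size=3=cap → OVERFLOW (fail)
10. enqueue(57): size=3=cap → OVERFLOW (fail)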